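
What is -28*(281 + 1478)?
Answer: -49252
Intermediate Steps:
-28*(281 + 1478) = -28*1759 = -49252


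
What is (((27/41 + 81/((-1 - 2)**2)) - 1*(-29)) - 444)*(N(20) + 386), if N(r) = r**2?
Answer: -13062534/41 ≈ -3.1860e+5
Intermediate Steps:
(((27/41 + 81/((-1 - 2)**2)) - 1*(-29)) - 444)*(N(20) + 386) = (((27/41 + 81/((-1 - 2)**2)) - 1*(-29)) - 444)*(20**2 + 386) = (((27*(1/41) + 81/((-3)**2)) + 29) - 444)*(400 + 386) = (((27/41 + 81/9) + 29) - 444)*786 = (((27/41 + 81*(1/9)) + 29) - 444)*786 = (((27/41 + 9) + 29) - 444)*786 = ((396/41 + 29) - 444)*786 = (1585/41 - 444)*786 = -16619/41*786 = -13062534/41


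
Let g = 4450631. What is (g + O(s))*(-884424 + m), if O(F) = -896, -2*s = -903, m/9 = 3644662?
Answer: 142024568153490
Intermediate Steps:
m = 32801958 (m = 9*3644662 = 32801958)
s = 903/2 (s = -½*(-903) = 903/2 ≈ 451.50)
(g + O(s))*(-884424 + m) = (4450631 - 896)*(-884424 + 32801958) = 4449735*31917534 = 142024568153490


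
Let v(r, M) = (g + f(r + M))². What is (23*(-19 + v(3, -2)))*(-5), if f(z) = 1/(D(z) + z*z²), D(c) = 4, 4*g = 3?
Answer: 166497/80 ≈ 2081.2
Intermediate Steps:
g = ¾ (g = (¼)*3 = ¾ ≈ 0.75000)
f(z) = 1/(4 + z³) (f(z) = 1/(4 + z*z²) = 1/(4 + z³))
v(r, M) = (¾ + 1/(4 + (M + r)³))² (v(r, M) = (¾ + 1/(4 + (r + M)³))² = (¾ + 1/(4 + (M + r)³))²)
(23*(-19 + v(3, -2)))*(-5) = (23*(-19 + (16 + 3*(-2 + 3)³)²/(16*(4 + (-2 + 3)³)²)))*(-5) = (23*(-19 + (16 + 3*1³)²/(16*(4 + 1³)²)))*(-5) = (23*(-19 + (16 + 3*1)²/(16*(4 + 1)²)))*(-5) = (23*(-19 + (1/16)*(16 + 3)²/5²))*(-5) = (23*(-19 + (1/16)*(1/25)*19²))*(-5) = (23*(-19 + (1/16)*(1/25)*361))*(-5) = (23*(-19 + 361/400))*(-5) = (23*(-7239/400))*(-5) = -166497/400*(-5) = 166497/80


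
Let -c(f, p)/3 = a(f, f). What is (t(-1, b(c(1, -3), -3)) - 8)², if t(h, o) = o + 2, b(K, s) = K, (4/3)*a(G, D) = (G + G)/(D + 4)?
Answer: 4761/100 ≈ 47.610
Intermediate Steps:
a(G, D) = 3*G/(2*(4 + D)) (a(G, D) = 3*((G + G)/(D + 4))/4 = 3*((2*G)/(4 + D))/4 = 3*(2*G/(4 + D))/4 = 3*G/(2*(4 + D)))
c(f, p) = -9*f/(2*(4 + f))
t(h, o) = 2 + o
(t(-1, b(c(1, -3), -3)) - 8)² = ((2 - 9*1/(8 + 2*1)) - 8)² = ((2 - 9*1/(8 + 2)) - 8)² = ((2 - 9*1/10) - 8)² = ((2 - 9*1*⅒) - 8)² = ((2 - 9/10) - 8)² = (11/10 - 8)² = (-69/10)² = 4761/100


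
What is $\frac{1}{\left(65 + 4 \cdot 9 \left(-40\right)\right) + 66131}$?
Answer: $\frac{1}{64756} \approx 1.5443 \cdot 10^{-5}$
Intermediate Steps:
$\frac{1}{\left(65 + 4 \cdot 9 \left(-40\right)\right) + 66131} = \frac{1}{\left(65 + 36 \left(-40\right)\right) + 66131} = \frac{1}{\left(65 - 1440\right) + 66131} = \frac{1}{-1375 + 66131} = \frac{1}{64756}$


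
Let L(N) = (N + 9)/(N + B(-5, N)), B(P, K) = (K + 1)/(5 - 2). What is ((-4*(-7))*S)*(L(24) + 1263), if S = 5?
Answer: 17165400/97 ≈ 1.7696e+5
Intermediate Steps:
B(P, K) = 1/3 + K/3 (B(P, K) = (1 + K)/3 = (1 + K)*(1/3) = 1/3 + K/3)
L(N) = (9 + N)/(1/3 + 4*N/3) (L(N) = (N + 9)/(N + (1/3 + N/3)) = (9 + N)/(1/3 + 4*N/3))
((-4*(-7))*S)*(L(24) + 1263) = (-4*(-7)*5)*(3*(9 + 24)/(1 + 4*24) + 1263) = (28*5)*(3*33/(1 + 96) + 1263) = 140*(3*33/97 + 1263) = 140*(3*(1/97)*33 + 1263) = 140*(99/97 + 1263) = 140*(122610/97) = 17165400/97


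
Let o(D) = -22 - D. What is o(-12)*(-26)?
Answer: 260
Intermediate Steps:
o(-12)*(-26) = (-22 - 1*(-12))*(-26) = (-22 + 12)*(-26) = -10*(-26) = 260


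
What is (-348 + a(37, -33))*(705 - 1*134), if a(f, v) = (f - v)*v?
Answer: -1517718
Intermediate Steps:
a(f, v) = v*(f - v)
(-348 + a(37, -33))*(705 - 1*134) = (-348 - 33*(37 - 1*(-33)))*(705 - 1*134) = (-348 - 33*(37 + 33))*(705 - 134) = (-348 - 33*70)*571 = (-348 - 2310)*571 = -2658*571 = -1517718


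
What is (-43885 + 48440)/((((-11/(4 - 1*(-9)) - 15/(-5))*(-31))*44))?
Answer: -59215/38192 ≈ -1.5505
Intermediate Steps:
(-43885 + 48440)/((((-11/(4 - 1*(-9)) - 15/(-5))*(-31))*44)) = 4555/((((-11/(4 + 9) - 15*(-⅕))*(-31))*44)) = 4555/((((-11/13 + 3)*(-31))*44)) = 4555/((((28/13)*(-31))*44)) = 4555/((-868/13*44)) = 4555/(-38192/13) = 4555*(-13/38192) = -59215/38192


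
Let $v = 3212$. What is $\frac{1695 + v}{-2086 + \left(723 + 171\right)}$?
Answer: $- \frac{4907}{1192} \approx -4.1166$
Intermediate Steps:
$\frac{1695 + v}{-2086 + \left(723 + 171\right)} = \frac{1695 + 3212}{-2086 + \left(723 + 171\right)} = \frac{4907}{-2086 + 894} = \frac{4907}{-1192} = 4907 \left(- \frac{1}{1192}\right) = - \frac{4907}{1192}$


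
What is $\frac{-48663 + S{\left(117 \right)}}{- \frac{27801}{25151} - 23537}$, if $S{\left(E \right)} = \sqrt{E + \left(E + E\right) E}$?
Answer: $\frac{1223923113}{592006888} - \frac{75453 \sqrt{3055}}{592006888} \approx 2.0604$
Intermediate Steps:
$S{\left(E \right)} = \sqrt{E + 2 E^{2}}$ ($S{\left(E \right)} = \sqrt{E + 2 E E} = \sqrt{E + 2 E^{2}}$)
$\frac{-48663 + S{\left(117 \right)}}{- \frac{27801}{25151} - 23537} = \frac{-48663 + \sqrt{117 \left(1 + 2 \cdot 117\right)}}{- \frac{27801}{25151} - 23537} = \frac{-48663 + \sqrt{117 \left(1 + 234\right)}}{\left(-27801\right) \frac{1}{25151} - 23537} = \frac{-48663 + \sqrt{117 \cdot 235}}{- \frac{27801}{25151} - 23537} = \frac{-48663 + \sqrt{27495}}{- \frac{592006888}{25151}} = \left(-48663 + 3 \sqrt{3055}\right) \left(- \frac{25151}{592006888}\right) = \frac{1223923113}{592006888} - \frac{75453 \sqrt{3055}}{592006888}$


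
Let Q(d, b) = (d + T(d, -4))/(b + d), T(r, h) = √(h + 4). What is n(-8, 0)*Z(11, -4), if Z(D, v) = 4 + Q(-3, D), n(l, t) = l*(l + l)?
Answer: 464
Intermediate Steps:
n(l, t) = 2*l² (n(l, t) = l*(2*l) = 2*l²)
T(r, h) = √(4 + h)
Q(d, b) = d/(b + d) (Q(d, b) = (d + √(4 - 4))/(b + d) = (d + √0)/(b + d) = (d + 0)/(b + d) = d/(b + d))
Z(D, v) = 4 - 3/(-3 + D) (Z(D, v) = 4 - 3/(D - 3) = 4 - 3/(-3 + D))
n(-8, 0)*Z(11, -4) = (2*(-8)²)*((-15 + 4*11)/(-3 + 11)) = (2*64)*((-15 + 44)/8) = 128*((⅛)*29) = 128*(29/8) = 464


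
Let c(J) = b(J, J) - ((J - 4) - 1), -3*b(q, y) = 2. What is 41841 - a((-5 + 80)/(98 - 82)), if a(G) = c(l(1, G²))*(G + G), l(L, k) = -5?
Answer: 83507/2 ≈ 41754.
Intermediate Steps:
b(q, y) = -⅔ (b(q, y) = -⅓*2 = -⅔)
c(J) = 13/3 - J (c(J) = -⅔ - ((J - 4) - 1) = -⅔ - ((-4 + J) - 1) = -⅔ - (-5 + J) = -⅔ + (5 - J) = 13/3 - J)
a(G) = 56*G/3 (a(G) = (13/3 - 1*(-5))*(G + G) = (13/3 + 5)*(2*G) = 28*(2*G)/3 = 56*G/3)
41841 - a((-5 + 80)/(98 - 82)) = 41841 - 56*(-5 + 80)/(98 - 82)/3 = 41841 - 56*75/16/3 = 41841 - 56*75*(1/16)/3 = 41841 - 56*75/(3*16) = 41841 - 1*175/2 = 41841 - 175/2 = 83507/2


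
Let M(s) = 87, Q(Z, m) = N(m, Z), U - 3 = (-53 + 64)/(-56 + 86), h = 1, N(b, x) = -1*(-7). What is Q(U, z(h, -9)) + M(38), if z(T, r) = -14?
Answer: 94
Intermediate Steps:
N(b, x) = 7
U = 101/30 (U = 3 + (-53 + 64)/(-56 + 86) = 3 + 11/30 = 101/30 ≈ 3.3667)
Q(Z, m) = 7
Q(U, z(h, -9)) + M(38) = 7 + 87 = 94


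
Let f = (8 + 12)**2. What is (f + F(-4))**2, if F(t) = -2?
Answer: 158404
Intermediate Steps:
f = 400 (f = 20**2 = 400)
(f + F(-4))**2 = (400 - 2)**2 = 398**2 = 158404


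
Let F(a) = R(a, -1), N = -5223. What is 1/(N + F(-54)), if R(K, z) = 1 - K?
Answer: -1/5168 ≈ -0.00019350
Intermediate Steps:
F(a) = 1 - a
1/(N + F(-54)) = 1/(-5223 + (1 - 1*(-54))) = 1/(-5223 + (1 + 54)) = 1/(-5223 + 55) = 1/(-5168) = -1/5168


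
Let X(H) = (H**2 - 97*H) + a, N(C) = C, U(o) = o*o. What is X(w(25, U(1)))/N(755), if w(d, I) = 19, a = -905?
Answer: -2387/755 ≈ -3.1616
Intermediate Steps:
U(o) = o**2
X(H) = -905 + H**2 - 97*H (X(H) = (H**2 - 97*H) - 905 = -905 + H**2 - 97*H)
X(w(25, U(1)))/N(755) = (-905 + 19**2 - 97*19)/755 = (-905 + 361 - 1843)*(1/755) = -2387*1/755 = -2387/755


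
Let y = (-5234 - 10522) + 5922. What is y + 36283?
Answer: 26449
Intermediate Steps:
y = -9834 (y = -15756 + 5922 = -9834)
y + 36283 = -9834 + 36283 = 26449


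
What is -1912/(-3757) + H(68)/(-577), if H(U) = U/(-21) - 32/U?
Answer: 23460308/45523569 ≈ 0.51534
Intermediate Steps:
H(U) = -32/U - U/21 (H(U) = U*(-1/21) - 32/U = -U/21 - 32/U = -32/U - U/21)
-1912/(-3757) + H(68)/(-577) = -1912/(-3757) + (-32/68 - 1/21*68)/(-577) = -1912*(-1/3757) + (-32*1/68 - 68/21)*(-1/577) = 1912/3757 + (-8/17 - 68/21)*(-1/577) = 1912/3757 - 1324/357*(-1/577) = 1912/3757 + 1324/205989 = 23460308/45523569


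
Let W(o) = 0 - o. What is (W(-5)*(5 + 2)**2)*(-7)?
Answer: -1715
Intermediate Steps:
W(o) = -o
(W(-5)*(5 + 2)**2)*(-7) = ((-1*(-5))*(5 + 2)**2)*(-7) = (5*7**2)*(-7) = (5*49)*(-7) = 245*(-7) = -1715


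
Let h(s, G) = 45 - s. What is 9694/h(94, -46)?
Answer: -9694/49 ≈ -197.84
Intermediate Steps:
9694/h(94, -46) = 9694/(45 - 1*94) = 9694/(45 - 94) = 9694/(-49) = 9694*(-1/49) = -9694/49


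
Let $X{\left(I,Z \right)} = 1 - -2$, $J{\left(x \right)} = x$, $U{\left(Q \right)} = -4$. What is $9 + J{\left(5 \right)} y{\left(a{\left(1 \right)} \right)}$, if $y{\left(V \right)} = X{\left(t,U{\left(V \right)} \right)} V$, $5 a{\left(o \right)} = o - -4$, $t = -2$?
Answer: $24$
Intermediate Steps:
$a{\left(o \right)} = \frac{4}{5} + \frac{o}{5}$ ($a{\left(o \right)} = \frac{o - -4}{5} = \frac{o + 4}{5} = \frac{4 + o}{5} = \frac{4}{5} + \frac{o}{5}$)
$X{\left(I,Z \right)} = 3$ ($X{\left(I,Z \right)} = 1 + 2 = 3$)
$y{\left(V \right)} = 3 V$
$9 + J{\left(5 \right)} y{\left(a{\left(1 \right)} \right)} = 9 + 5 \cdot 3 \left(\frac{4}{5} + \frac{1}{5} \cdot 1\right) = 9 + 5 \cdot 3 \left(\frac{4}{5} + \frac{1}{5}\right) = 9 + 5 \cdot 3 \cdot 1 = 9 + 5 \cdot 3 = 9 + 15 = 24$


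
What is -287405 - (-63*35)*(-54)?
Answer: -406475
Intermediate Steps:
-287405 - (-63*35)*(-54) = -287405 - (-2205)*(-54) = -287405 - 1*119070 = -287405 - 119070 = -406475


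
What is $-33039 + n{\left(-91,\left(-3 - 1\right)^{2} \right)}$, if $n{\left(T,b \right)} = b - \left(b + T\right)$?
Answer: $-32948$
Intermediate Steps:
$n{\left(T,b \right)} = - T$ ($n{\left(T,b \right)} = b - \left(T + b\right) = - T$)
$-33039 + n{\left(-91,\left(-3 - 1\right)^{2} \right)} = -33039 - -91 = -33039 + 91 = -32948$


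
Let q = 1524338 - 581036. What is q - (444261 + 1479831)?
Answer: -980790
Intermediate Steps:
q = 943302
q - (444261 + 1479831) = 943302 - (444261 + 1479831) = 943302 - 1*1924092 = 943302 - 1924092 = -980790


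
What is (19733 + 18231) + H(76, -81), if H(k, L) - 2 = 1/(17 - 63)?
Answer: 1746435/46 ≈ 37966.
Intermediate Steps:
H(k, L) = 91/46 (H(k, L) = 2 + 1/(17 - 63) = 2 + 1/(-46) = 2 - 1/46 = 91/46)
(19733 + 18231) + H(76, -81) = (19733 + 18231) + 91/46 = 37964 + 91/46 = 1746435/46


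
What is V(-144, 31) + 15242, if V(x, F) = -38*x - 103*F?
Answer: 17521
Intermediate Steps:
V(x, F) = -103*F - 38*x
V(-144, 31) + 15242 = (-103*31 - 38*(-144)) + 15242 = (-3193 + 5472) + 15242 = 2279 + 15242 = 17521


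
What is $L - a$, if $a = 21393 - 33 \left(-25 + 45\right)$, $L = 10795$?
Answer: $-9938$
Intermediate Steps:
$a = 20733$ ($a = 21393 - 660 = 20733$)
$L - a = 10795 - 20733 = -9938$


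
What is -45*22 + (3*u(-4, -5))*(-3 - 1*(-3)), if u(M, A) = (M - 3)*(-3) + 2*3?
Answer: -990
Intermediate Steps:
u(M, A) = 15 - 3*M (u(M, A) = (-3 + M)*(-3) + 6 = (9 - 3*M) + 6 = 15 - 3*M)
-45*22 + (3*u(-4, -5))*(-3 - 1*(-3)) = -45*22 + (3*(15 - 3*(-4)))*(-3 - 1*(-3)) = -990 + (3*(15 + 12))*(-3 + 3) = -990 + (3*27)*0 = -990 + 81*0 = -990 + 0 = -990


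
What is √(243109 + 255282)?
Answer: √498391 ≈ 705.97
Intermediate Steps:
√(243109 + 255282) = √498391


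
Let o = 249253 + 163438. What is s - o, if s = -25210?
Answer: -437901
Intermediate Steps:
o = 412691
s - o = -25210 - 1*412691 = -25210 - 412691 = -437901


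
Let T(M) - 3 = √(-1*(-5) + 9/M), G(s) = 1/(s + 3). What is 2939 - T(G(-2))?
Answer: 2936 - √14 ≈ 2932.3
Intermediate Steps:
G(s) = 1/(3 + s)
T(M) = 3 + √(5 + 9/M) (T(M) = 3 + √(-1*(-5) + 9/M) = 3 + √(5 + 9/M))
2939 - T(G(-2)) = 2939 - (3 + √(5 + 9/(1/(3 - 2)))) = 2939 - (3 + √(5 + 9/(1/1))) = 2939 - (3 + √(5 + 9/1)) = 2939 - (3 + √(5 + 9*1)) = 2939 - (3 + √(5 + 9)) = 2939 - (3 + √14) = 2939 + (-3 - √14) = 2936 - √14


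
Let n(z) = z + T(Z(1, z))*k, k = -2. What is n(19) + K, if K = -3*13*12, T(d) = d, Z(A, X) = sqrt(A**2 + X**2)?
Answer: -449 - 2*sqrt(362) ≈ -487.05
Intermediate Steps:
n(z) = z - 2*sqrt(1 + z**2) (n(z) = z + sqrt(1**2 + z**2)*(-2) = z + sqrt(1 + z**2)*(-2) = z - 2*sqrt(1 + z**2))
K = -468 (K = -39*12 = -468)
n(19) + K = (19 - 2*sqrt(1 + 19**2)) - 468 = (19 - 2*sqrt(1 + 361)) - 468 = (19 - 2*sqrt(362)) - 468 = -449 - 2*sqrt(362)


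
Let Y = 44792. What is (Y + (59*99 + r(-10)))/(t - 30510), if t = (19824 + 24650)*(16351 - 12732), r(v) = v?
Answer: 50623/160920896 ≈ 0.00031458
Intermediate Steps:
t = 160951406 (t = 44474*3619 = 160951406)
(Y + (59*99 + r(-10)))/(t - 30510) = (44792 + (59*99 - 10))/(160951406 - 30510) = (44792 + (5841 - 10))/160920896 = (44792 + 5831)*(1/160920896) = 50623*(1/160920896) = 50623/160920896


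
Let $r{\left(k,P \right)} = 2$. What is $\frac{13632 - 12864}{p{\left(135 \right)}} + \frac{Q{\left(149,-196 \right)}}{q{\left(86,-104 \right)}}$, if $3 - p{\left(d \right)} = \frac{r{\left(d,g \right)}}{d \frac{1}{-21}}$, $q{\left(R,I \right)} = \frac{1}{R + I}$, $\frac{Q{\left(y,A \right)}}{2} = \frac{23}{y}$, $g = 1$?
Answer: $\frac{33732}{149} \approx 226.39$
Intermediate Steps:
$Q{\left(y,A \right)} = \frac{46}{y}$ ($Q{\left(y,A \right)} = 2 \frac{23}{y} = \frac{46}{y}$)
$q{\left(R,I \right)} = \frac{1}{I + R}$
$p{\left(d \right)} = 3 + \frac{42}{d}$ ($p{\left(d \right)} = 3 - \frac{2}{d \frac{1}{-21}} = 3 - \frac{2}{d \left(- \frac{1}{21}\right)} = 3 - \frac{2}{\left(- \frac{1}{21}\right) d} = 3 - 2 \left(- \frac{21}{d}\right) = 3 - - \frac{42}{d} = 3 + \frac{42}{d}$)
$\frac{13632 - 12864}{p{\left(135 \right)}} + \frac{Q{\left(149,-196 \right)}}{q{\left(86,-104 \right)}} = \frac{13632 - 12864}{3 + \frac{42}{135}} + \frac{46 \cdot \frac{1}{149}}{\frac{1}{-104 + 86}} = \frac{13632 - 12864}{3 + 42 \cdot \frac{1}{135}} + \frac{46 \cdot \frac{1}{149}}{\frac{1}{-18}} = \frac{768}{3 + \frac{14}{45}} + \frac{46}{149 \left(- \frac{1}{18}\right)} = \frac{768}{\frac{149}{45}} + \frac{46}{149} \left(-18\right) = 768 \cdot \frac{45}{149} - \frac{828}{149} = \frac{34560}{149} - \frac{828}{149} = \frac{33732}{149}$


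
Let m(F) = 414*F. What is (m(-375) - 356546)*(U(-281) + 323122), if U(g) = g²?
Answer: -205784471068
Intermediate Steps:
(m(-375) - 356546)*(U(-281) + 323122) = (414*(-375) - 356546)*((-281)² + 323122) = (-155250 - 356546)*(78961 + 323122) = -511796*402083 = -205784471068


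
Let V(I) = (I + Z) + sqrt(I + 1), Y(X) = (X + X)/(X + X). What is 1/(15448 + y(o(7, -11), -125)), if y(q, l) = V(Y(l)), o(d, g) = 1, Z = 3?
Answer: 7726/119382151 - sqrt(2)/238764302 ≈ 6.4711e-5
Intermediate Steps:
Y(X) = 1 (Y(X) = (2*X)/((2*X)) = (2*X)*(1/(2*X)) = 1)
V(I) = 3 + I + sqrt(1 + I) (V(I) = (I + 3) + sqrt(I + 1) = (3 + I) + sqrt(1 + I) = 3 + I + sqrt(1 + I))
y(q, l) = 4 + sqrt(2) (y(q, l) = 3 + 1 + sqrt(1 + 1) = 3 + 1 + sqrt(2) = 4 + sqrt(2))
1/(15448 + y(o(7, -11), -125)) = 1/(15448 + (4 + sqrt(2))) = 1/(15452 + sqrt(2))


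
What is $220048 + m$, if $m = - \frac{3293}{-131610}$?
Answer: $\frac{28960520573}{131610} \approx 2.2005 \cdot 10^{5}$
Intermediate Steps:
$m = \frac{3293}{131610}$ ($m = \left(-3293\right) \left(- \frac{1}{131610}\right) = \frac{3293}{131610} \approx 0.025021$)
$220048 + m = 220048 + \frac{3293}{131610} = \frac{28960520573}{131610}$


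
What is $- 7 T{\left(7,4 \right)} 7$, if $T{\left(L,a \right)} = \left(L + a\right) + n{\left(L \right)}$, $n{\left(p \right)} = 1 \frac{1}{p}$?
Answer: $-546$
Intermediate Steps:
$n{\left(p \right)} = \frac{1}{p}$
$T{\left(L,a \right)} = L + a + \frac{1}{L}$ ($T{\left(L,a \right)} = \left(L + a\right) + \frac{1}{L} = L + a + \frac{1}{L}$)
$- 7 T{\left(7,4 \right)} 7 = - 7 \left(7 + 4 + \frac{1}{7}\right) 7 = \left(-7\right) \frac{78}{7} \cdot 7 = \left(-78\right) 7 = -546$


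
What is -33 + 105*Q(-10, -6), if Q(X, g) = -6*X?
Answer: 6267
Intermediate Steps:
-33 + 105*Q(-10, -6) = -33 + 105*(-6*(-10)) = -33 + 105*60 = -33 + 6300 = 6267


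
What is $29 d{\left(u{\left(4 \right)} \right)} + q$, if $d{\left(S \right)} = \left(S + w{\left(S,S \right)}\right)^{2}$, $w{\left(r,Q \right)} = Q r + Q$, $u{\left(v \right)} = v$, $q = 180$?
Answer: $16884$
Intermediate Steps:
$w{\left(r,Q \right)} = Q + Q r$
$d{\left(S \right)} = \left(S + S \left(1 + S\right)\right)^{2}$
$29 d{\left(u{\left(4 \right)} \right)} + q = 29 \cdot 4^{2} \left(2 + 4\right)^{2} + 180 = 29 \cdot 16 \cdot 6^{2} + 180 = 29 \cdot 16 \cdot 36 + 180 = 29 \cdot 576 + 180 = 16704 + 180 = 16884$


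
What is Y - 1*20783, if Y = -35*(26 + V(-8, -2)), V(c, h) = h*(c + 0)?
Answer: -22253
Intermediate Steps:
V(c, h) = c*h (V(c, h) = h*c = c*h)
Y = -1470 (Y = -35*(26 - 8*(-2)) = -35*(26 + 16) = -35*42 = -1470)
Y - 1*20783 = -1470 - 1*20783 = -1470 - 20783 = -22253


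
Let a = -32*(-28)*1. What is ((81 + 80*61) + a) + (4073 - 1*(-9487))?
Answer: 19417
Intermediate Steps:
a = 896 (a = 896*1 = 896)
((81 + 80*61) + a) + (4073 - 1*(-9487)) = ((81 + 80*61) + 896) + (4073 - 1*(-9487)) = ((81 + 4880) + 896) + (4073 + 9487) = (4961 + 896) + 13560 = 5857 + 13560 = 19417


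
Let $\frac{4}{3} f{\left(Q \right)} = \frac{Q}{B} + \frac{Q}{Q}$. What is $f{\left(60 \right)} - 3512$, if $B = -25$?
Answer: $- \frac{70261}{20} \approx -3513.1$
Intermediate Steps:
$f{\left(Q \right)} = \frac{3}{4} - \frac{3 Q}{100}$ ($f{\left(Q \right)} = \frac{3 \left(\frac{Q}{-25} + \frac{Q}{Q}\right)}{4} = \frac{3 \left(Q \left(- \frac{1}{25}\right) + 1\right)}{4} = \frac{3 \left(- \frac{Q}{25} + 1\right)}{4} = \frac{3 \left(1 - \frac{Q}{25}\right)}{4} = \frac{3}{4} - \frac{3 Q}{100}$)
$f{\left(60 \right)} - 3512 = \left(\frac{3}{4} - \frac{9}{5}\right) - 3512 = - \frac{21}{20} - 3512 = - \frac{70261}{20}$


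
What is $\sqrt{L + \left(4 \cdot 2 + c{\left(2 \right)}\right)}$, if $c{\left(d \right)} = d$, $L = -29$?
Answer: $i \sqrt{19} \approx 4.3589 i$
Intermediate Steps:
$\sqrt{L + \left(4 \cdot 2 + c{\left(2 \right)}\right)} = \sqrt{-29 + \left(4 \cdot 2 + 2\right)} = \sqrt{-29 + \left(8 + 2\right)} = \sqrt{-29 + 10} = \sqrt{-19} = i \sqrt{19}$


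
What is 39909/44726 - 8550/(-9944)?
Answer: 17710509/10108076 ≈ 1.7521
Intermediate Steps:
39909/44726 - 8550/(-9944) = 39909*(1/44726) - 8550*(-1/9944) = 39909/44726 + 4275/4972 = 17710509/10108076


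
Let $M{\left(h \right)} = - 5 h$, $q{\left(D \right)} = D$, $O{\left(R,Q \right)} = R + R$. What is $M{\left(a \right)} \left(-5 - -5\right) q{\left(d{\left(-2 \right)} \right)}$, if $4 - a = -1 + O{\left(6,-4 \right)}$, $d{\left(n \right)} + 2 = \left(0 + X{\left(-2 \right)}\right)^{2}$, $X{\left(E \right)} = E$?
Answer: $0$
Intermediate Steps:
$O{\left(R,Q \right)} = 2 R$
$d{\left(n \right)} = 2$ ($d{\left(n \right)} = -2 + \left(0 - 2\right)^{2} = -2 + \left(-2\right)^{2} = -2 + 4 = 2$)
$a = -7$ ($a = 4 - \left(-1 + 2 \cdot 6\right) = 4 - \left(-1 + 12\right) = 4 - 11 = -7$)
$M{\left(a \right)} \left(-5 - -5\right) q{\left(d{\left(-2 \right)} \right)} = \left(-5\right) \left(-7\right) \left(-5 - -5\right) 2 = 35 \left(-5 + 5\right) 2 = 35 \cdot 0 \cdot 2 = 0 \cdot 2 = 0$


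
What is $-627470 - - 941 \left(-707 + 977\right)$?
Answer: $-373400$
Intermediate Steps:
$-627470 - - 941 \left(-707 + 977\right) = -627470 - \left(-941\right) 270 = -627470 - -254070 = -627470 + 254070 = -373400$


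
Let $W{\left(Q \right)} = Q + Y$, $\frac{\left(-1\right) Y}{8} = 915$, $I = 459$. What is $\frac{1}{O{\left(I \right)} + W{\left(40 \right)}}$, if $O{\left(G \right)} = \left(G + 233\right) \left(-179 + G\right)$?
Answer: $\frac{1}{186480} \approx 5.3625 \cdot 10^{-6}$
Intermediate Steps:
$Y = -7320$ ($Y = \left(-8\right) 915 = -7320$)
$O{\left(G \right)} = \left(-179 + G\right) \left(233 + G\right)$ ($O{\left(G \right)} = \left(233 + G\right) \left(-179 + G\right) = \left(-179 + G\right) \left(233 + G\right)$)
$W{\left(Q \right)} = -7320 + Q$ ($W{\left(Q \right)} = Q - 7320 = -7320 + Q$)
$\frac{1}{O{\left(I \right)} + W{\left(40 \right)}} = \frac{1}{\left(-41707 + 459^{2} + 54 \cdot 459\right) + \left(-7320 + 40\right)} = \frac{1}{\left(-41707 + 210681 + 24786\right) - 7280} = \frac{1}{193760 - 7280} = \frac{1}{186480}$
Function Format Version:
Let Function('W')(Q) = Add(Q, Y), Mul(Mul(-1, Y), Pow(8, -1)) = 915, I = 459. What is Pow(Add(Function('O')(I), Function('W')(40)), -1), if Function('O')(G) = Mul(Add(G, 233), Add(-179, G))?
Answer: Rational(1, 186480) ≈ 5.3625e-6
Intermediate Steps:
Y = -7320 (Y = Mul(-8, 915) = -7320)
Function('O')(G) = Mul(Add(-179, G), Add(233, G)) (Function('O')(G) = Mul(Add(233, G), Add(-179, G)) = Mul(Add(-179, G), Add(233, G)))
Function('W')(Q) = Add(-7320, Q) (Function('W')(Q) = Add(Q, -7320) = Add(-7320, Q))
Pow(Add(Function('O')(I), Function('W')(40)), -1) = Pow(Add(Add(-41707, Pow(459, 2), Mul(54, 459)), Add(-7320, 40)), -1) = Pow(Add(Add(-41707, 210681, 24786), -7280), -1) = Pow(Add(193760, -7280), -1) = Pow(186480, -1) = Rational(1, 186480)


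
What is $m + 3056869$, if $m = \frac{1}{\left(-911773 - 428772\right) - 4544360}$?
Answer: $\frac{17989383662444}{5884905} \approx 3.0569 \cdot 10^{6}$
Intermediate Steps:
$m = - \frac{1}{5884905}$ ($m = \frac{1}{-1340545 - 4544360} = \frac{1}{-5884905} = - \frac{1}{5884905} \approx -1.6993 \cdot 10^{-7}$)
$m + 3056869 = - \frac{1}{5884905} + 3056869 = \frac{17989383662444}{5884905}$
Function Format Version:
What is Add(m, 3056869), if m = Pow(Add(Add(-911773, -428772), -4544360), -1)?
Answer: Rational(17989383662444, 5884905) ≈ 3.0569e+6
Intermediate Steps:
m = Rational(-1, 5884905) (m = Pow(Add(-1340545, -4544360), -1) = Pow(-5884905, -1) = Rational(-1, 5884905) ≈ -1.6993e-7)
Add(m, 3056869) = Add(Rational(-1, 5884905), 3056869) = Rational(17989383662444, 5884905)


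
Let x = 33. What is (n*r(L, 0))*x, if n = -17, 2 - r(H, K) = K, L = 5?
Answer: -1122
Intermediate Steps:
r(H, K) = 2 - K
(n*r(L, 0))*x = -17*(2 - 1*0)*33 = -17*(2 + 0)*33 = -17*2*33 = -34*33 = -1122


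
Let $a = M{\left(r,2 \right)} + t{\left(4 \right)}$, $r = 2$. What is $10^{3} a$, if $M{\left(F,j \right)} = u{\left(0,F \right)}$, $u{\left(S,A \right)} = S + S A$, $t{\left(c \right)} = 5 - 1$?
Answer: $4000$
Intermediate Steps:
$t{\left(c \right)} = 4$ ($t{\left(c \right)} = 5 - 1 = 4$)
$u{\left(S,A \right)} = S + A S$
$M{\left(F,j \right)} = 0$ ($M{\left(F,j \right)} = 0 \left(1 + F\right) = 0$)
$a = 4$ ($a = 0 + 4 = 4$)
$10^{3} a = 10^{3} \cdot 4 = 1000 \cdot 4 = 4000$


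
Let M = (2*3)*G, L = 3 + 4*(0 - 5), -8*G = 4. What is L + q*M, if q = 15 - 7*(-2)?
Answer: -104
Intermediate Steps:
G = -1/2 (G = -1/8*4 = -1/2 ≈ -0.50000)
L = -17 (L = 3 + 4*(-5) = 3 - 20 = -17)
q = 29 (q = 15 + 14 = 29)
M = -3 (M = (2*3)*(-1/2) = 6*(-1/2) = -3)
L + q*M = -17 + 29*(-3) = -17 - 87 = -104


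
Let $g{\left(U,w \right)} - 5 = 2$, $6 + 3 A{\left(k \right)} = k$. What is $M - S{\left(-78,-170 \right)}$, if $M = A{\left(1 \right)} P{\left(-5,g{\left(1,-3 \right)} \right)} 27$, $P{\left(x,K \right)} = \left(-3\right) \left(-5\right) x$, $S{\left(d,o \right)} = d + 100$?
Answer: $3353$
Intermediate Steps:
$A{\left(k \right)} = -2 + \frac{k}{3}$
$g{\left(U,w \right)} = 7$ ($g{\left(U,w \right)} = 5 + 2 = 7$)
$S{\left(d,o \right)} = 100 + d$
$P{\left(x,K \right)} = 15 x$
$M = 3375$ ($M = \left(-2 + \frac{1}{3} \cdot 1\right) 15 \left(-5\right) 27 = \left(-2 + \frac{1}{3}\right) \left(-75\right) 27 = \left(- \frac{5}{3}\right) \left(-75\right) 27 = 125 \cdot 27 = 3375$)
$M - S{\left(-78,-170 \right)} = 3375 - \left(100 - 78\right) = 3375 - 22 = 3353$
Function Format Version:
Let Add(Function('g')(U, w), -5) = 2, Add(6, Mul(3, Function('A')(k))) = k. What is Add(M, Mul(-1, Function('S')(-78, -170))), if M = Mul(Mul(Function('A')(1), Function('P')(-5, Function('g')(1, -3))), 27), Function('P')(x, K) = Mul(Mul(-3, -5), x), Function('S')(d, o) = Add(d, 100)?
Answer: 3353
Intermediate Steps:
Function('A')(k) = Add(-2, Mul(Rational(1, 3), k))
Function('g')(U, w) = 7 (Function('g')(U, w) = Add(5, 2) = 7)
Function('S')(d, o) = Add(100, d)
Function('P')(x, K) = Mul(15, x)
M = 3375 (M = Mul(Mul(Add(-2, Mul(Rational(1, 3), 1)), Mul(15, -5)), 27) = Mul(Mul(Add(-2, Rational(1, 3)), -75), 27) = Mul(Mul(Rational(-5, 3), -75), 27) = Mul(125, 27) = 3375)
Add(M, Mul(-1, Function('S')(-78, -170))) = Add(3375, Mul(-1, Add(100, -78))) = Add(3375, Mul(-1, 22)) = Add(3375, -22) = 3353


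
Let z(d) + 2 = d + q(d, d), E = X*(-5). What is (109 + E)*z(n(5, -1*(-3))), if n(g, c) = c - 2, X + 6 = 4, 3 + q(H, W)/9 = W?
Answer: -2261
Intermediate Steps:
q(H, W) = -27 + 9*W
X = -2 (X = -6 + 4 = -2)
n(g, c) = -2 + c
E = 10 (E = -2*(-5) = 10)
z(d) = -29 + 10*d (z(d) = -2 + (d + (-27 + 9*d)) = -2 + (-27 + 10*d) = -29 + 10*d)
(109 + E)*z(n(5, -1*(-3))) = (109 + 10)*(-29 + 10*(-2 - 1*(-3))) = 119*(-29 + 10*(-2 + 3)) = 119*(-29 + 10*1) = 119*(-29 + 10) = 119*(-19) = -2261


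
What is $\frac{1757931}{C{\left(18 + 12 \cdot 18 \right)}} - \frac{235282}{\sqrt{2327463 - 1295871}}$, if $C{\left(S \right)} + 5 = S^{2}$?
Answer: $\frac{1757931}{54751} - \frac{117641 \sqrt{257898}}{257898} \approx -199.54$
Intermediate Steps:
$C{\left(S \right)} = -5 + S^{2}$
$\frac{1757931}{C{\left(18 + 12 \cdot 18 \right)}} - \frac{235282}{\sqrt{2327463 - 1295871}} = \frac{1757931}{-5 + \left(18 + 12 \cdot 18\right)^{2}} - \frac{235282}{\sqrt{2327463 - 1295871}} = \frac{1757931}{-5 + \left(18 + 216\right)^{2}} - \frac{235282}{\sqrt{1031592}} = \frac{1757931}{-5 + 234^{2}} - \frac{235282}{2 \sqrt{257898}} = \frac{1757931}{-5 + 54756} - 235282 \frac{\sqrt{257898}}{515796} = \frac{1757931}{54751} - \frac{117641 \sqrt{257898}}{257898}$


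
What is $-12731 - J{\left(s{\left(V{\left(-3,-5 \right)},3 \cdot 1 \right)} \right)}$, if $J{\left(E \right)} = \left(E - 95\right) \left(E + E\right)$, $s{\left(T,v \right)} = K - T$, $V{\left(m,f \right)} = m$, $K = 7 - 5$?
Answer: $-11831$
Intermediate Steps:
$K = 2$ ($K = 7 - 5 = 2$)
$s{\left(T,v \right)} = 2 - T$
$J{\left(E \right)} = 2 E \left(-95 + E\right)$ ($J{\left(E \right)} = \left(-95 + E\right) 2 E = 2 E \left(-95 + E\right)$)
$-12731 - J{\left(s{\left(V{\left(-3,-5 \right)},3 \cdot 1 \right)} \right)} = -12731 - 2 \left(2 - -3\right) \left(-95 + \left(2 - -3\right)\right) = -12731 - 2 \left(2 + 3\right) \left(-95 + \left(2 + 3\right)\right) = -12731 - 2 \cdot 5 \left(-95 + 5\right) = -12731 - 2 \cdot 5 \left(-90\right) = -12731 - -900 = -12731 + 900 = -11831$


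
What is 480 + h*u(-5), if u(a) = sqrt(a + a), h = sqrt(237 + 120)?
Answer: 480 + I*sqrt(3570) ≈ 480.0 + 59.749*I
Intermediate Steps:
h = sqrt(357) ≈ 18.894
u(a) = sqrt(2)*sqrt(a) (u(a) = sqrt(2*a) = sqrt(2)*sqrt(a))
480 + h*u(-5) = 480 + sqrt(357)*(sqrt(2)*sqrt(-5)) = 480 + sqrt(357)*(sqrt(2)*(I*sqrt(5))) = 480 + sqrt(357)*(I*sqrt(10)) = 480 + I*sqrt(3570)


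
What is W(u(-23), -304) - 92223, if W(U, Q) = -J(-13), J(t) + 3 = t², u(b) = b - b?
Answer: -92389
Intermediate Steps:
u(b) = 0
J(t) = -3 + t²
W(U, Q) = -166 (W(U, Q) = -(-3 + (-13)²) = -(-3 + 169) = -1*166 = -166)
W(u(-23), -304) - 92223 = -166 - 92223 = -92389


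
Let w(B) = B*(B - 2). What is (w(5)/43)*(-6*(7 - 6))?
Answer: -90/43 ≈ -2.0930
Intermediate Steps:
w(B) = B*(-2 + B)
(w(5)/43)*(-6*(7 - 6)) = ((5*(-2 + 5))/43)*(-6*(7 - 6)) = ((5*3)*(1/43))*(-6*1) = (15*(1/43))*(-6) = (15/43)*(-6) = -90/43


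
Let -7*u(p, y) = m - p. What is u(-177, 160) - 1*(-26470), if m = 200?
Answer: 184913/7 ≈ 26416.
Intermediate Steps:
u(p, y) = -200/7 + p/7 (u(p, y) = -(200 - p)/7 = -200/7 + p/7)
u(-177, 160) - 1*(-26470) = (-200/7 + (⅐)*(-177)) - 1*(-26470) = (-200/7 - 177/7) + 26470 = -377/7 + 26470 = 184913/7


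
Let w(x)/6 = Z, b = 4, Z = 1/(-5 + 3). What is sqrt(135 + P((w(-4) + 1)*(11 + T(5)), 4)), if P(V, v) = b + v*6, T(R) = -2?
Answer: sqrt(163) ≈ 12.767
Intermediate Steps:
Z = -1/2 (Z = 1/(-2) = -1/2 ≈ -0.50000)
w(x) = -3 (w(x) = 6*(-1/2) = -3)
P(V, v) = 4 + 6*v (P(V, v) = 4 + v*6 = 4 + 6*v)
sqrt(135 + P((w(-4) + 1)*(11 + T(5)), 4)) = sqrt(135 + (4 + 6*4)) = sqrt(135 + (4 + 24)) = sqrt(135 + 28) = sqrt(163)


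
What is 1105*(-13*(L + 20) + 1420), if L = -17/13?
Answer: 1300585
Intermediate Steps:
L = -17/13 (L = -17*1/13 = -17/13 ≈ -1.3077)
1105*(-13*(L + 20) + 1420) = 1105*(-13*(-17/13 + 20) + 1420) = 1105*(-13*243/13 + 1420) = 1105*(-243 + 1420) = 1105*1177 = 1300585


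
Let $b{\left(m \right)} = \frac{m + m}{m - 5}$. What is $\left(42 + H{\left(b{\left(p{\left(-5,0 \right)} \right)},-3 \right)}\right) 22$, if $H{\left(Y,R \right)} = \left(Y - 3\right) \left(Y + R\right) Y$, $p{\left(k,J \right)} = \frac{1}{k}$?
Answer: $\frac{2061796}{2197} \approx 938.46$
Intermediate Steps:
$b{\left(m \right)} = \frac{2 m}{-5 + m}$
$H{\left(Y,R \right)} = Y \left(-3 + Y\right) \left(R + Y\right)$ ($H{\left(Y,R \right)} = \left(-3 + Y\right) \left(R + Y\right) Y = Y \left(-3 + Y\right) \left(R + Y\right)$)
$\left(42 + H{\left(b{\left(p{\left(-5,0 \right)} \right)},-3 \right)}\right) 22 = \left(42 + \frac{2}{\left(-5\right) \left(-5 + \frac{1}{-5}\right)} \left(\left(\frac{2}{\left(-5\right) \left(-5 + \frac{1}{-5}\right)}\right)^{2} - -9 - 3 \frac{2}{\left(-5\right) \left(-5 + \frac{1}{-5}\right)} - 3 \frac{2}{\left(-5\right) \left(-5 + \frac{1}{-5}\right)}\right)\right) 22 = \left(42 + 2 \left(- \frac{1}{5}\right) \frac{1}{-5 - \frac{1}{5}} \left(\left(2 \left(- \frac{1}{5}\right) \frac{1}{-5 - \frac{1}{5}}\right)^{2} + 9 - 3 \cdot 2 \left(- \frac{1}{5}\right) \frac{1}{-5 - \frac{1}{5}} - 3 \cdot 2 \left(- \frac{1}{5}\right) \frac{1}{-5 - \frac{1}{5}}\right)\right) 22 = \left(42 + 2 \left(- \frac{1}{5}\right) \frac{1}{- \frac{26}{5}} \left(\left(2 \left(- \frac{1}{5}\right) \frac{1}{- \frac{26}{5}}\right)^{2} + 9 - 3 \cdot 2 \left(- \frac{1}{5}\right) \frac{1}{- \frac{26}{5}} - 3 \cdot 2 \left(- \frac{1}{5}\right) \frac{1}{- \frac{26}{5}}\right)\right) 22 = \left(42 + 2 \left(- \frac{1}{5}\right) \left(- \frac{5}{26}\right) \left(\left(2 \left(- \frac{1}{5}\right) \left(- \frac{5}{26}\right)\right)^{2} + 9 - 3 \cdot 2 \left(- \frac{1}{5}\right) \left(- \frac{5}{26}\right) - 3 \cdot 2 \left(- \frac{1}{5}\right) \left(- \frac{5}{26}\right)\right)\right) 22 = \left(42 + \frac{\left(\frac{1}{13}\right)^{2} + 9 - \frac{3}{13} - \frac{3}{13}}{13}\right) 22 = \left(42 + \frac{\frac{1}{169} + 9 - \frac{3}{13} - \frac{3}{13}}{13}\right) 22 = \left(42 + \frac{1}{13} \cdot \frac{1444}{169}\right) 22 = \left(42 + \frac{1444}{2197}\right) 22 = \frac{93718}{2197} \cdot 22 = \frac{2061796}{2197}$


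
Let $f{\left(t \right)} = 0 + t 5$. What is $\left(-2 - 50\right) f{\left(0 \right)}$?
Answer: $0$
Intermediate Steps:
$f{\left(t \right)} = 5 t$ ($f{\left(t \right)} = 0 + 5 t = 5 t$)
$\left(-2 - 50\right) f{\left(0 \right)} = \left(-2 - 50\right) 5 \cdot 0 = \left(-52\right) 0 = 0$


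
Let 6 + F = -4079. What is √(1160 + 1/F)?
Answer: 3*√2150797435/4085 ≈ 34.059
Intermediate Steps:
F = -4085 (F = -6 - 4079 = -4085)
√(1160 + 1/F) = √(1160 + 1/(-4085)) = √(1160 - 1/4085) = √(4738599/4085) = 3*√2150797435/4085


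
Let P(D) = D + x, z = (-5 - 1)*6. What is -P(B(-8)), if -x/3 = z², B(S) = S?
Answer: 3896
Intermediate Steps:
z = -36 (z = -6*6 = -36)
x = -3888 (x = -3*(-36)² = -3*1296 = -3888)
P(D) = -3888 + D (P(D) = D - 3888 = -3888 + D)
-P(B(-8)) = -(-3888 - 8) = -1*(-3896) = 3896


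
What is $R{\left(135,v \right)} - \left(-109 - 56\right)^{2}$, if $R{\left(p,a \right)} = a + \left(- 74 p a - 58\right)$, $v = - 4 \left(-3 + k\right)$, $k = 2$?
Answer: $-67239$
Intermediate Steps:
$v = 4$ ($v = - 4 \left(-3 + 2\right) = \left(-4\right) \left(-1\right) = 4$)
$R{\left(p,a \right)} = -58 + a - 74 a p$ ($R{\left(p,a \right)} = a - \left(58 + 74 a p\right) = -58 + a - 74 a p$)
$R{\left(135,v \right)} - \left(-109 - 56\right)^{2} = \left(-58 + 4 - 296 \cdot 135\right) - \left(-109 - 56\right)^{2} = \left(-58 + 4 - 39960\right) - \left(-165\right)^{2} = -40014 - 27225 = -67239$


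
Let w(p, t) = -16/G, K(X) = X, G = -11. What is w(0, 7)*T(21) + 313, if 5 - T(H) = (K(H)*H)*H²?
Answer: -3108173/11 ≈ -2.8256e+5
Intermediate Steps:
T(H) = 5 - H⁴ (T(H) = 5 - H*H*H² = 5 - H²*H² = 5 - H⁴)
w(p, t) = 16/11 (w(p, t) = -16/(-11) = -16*(-1/11) = 16/11)
w(0, 7)*T(21) + 313 = 16*(5 - 1*21⁴)/11 + 313 = 16*(5 - 1*194481)/11 + 313 = 16*(5 - 194481)/11 + 313 = (16/11)*(-194476) + 313 = -3111616/11 + 313 = -3108173/11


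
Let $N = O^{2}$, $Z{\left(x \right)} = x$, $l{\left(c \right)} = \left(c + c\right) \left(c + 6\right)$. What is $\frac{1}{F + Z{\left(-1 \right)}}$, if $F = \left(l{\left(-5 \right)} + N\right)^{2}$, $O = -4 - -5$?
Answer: $\frac{1}{80} \approx 0.0125$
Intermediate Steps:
$l{\left(c \right)} = 2 c \left(6 + c\right)$
$O = 1$ ($O = -4 + 5 = 1$)
$N = 1$ ($N = 1^{2} = 1$)
$F = 81$ ($F = \left(2 \left(-5\right) \left(6 - 5\right) + 1\right)^{2} = \left(2 \left(-5\right) 1 + 1\right)^{2} = \left(-10 + 1\right)^{2} = \left(-9\right)^{2} = 81$)
$\frac{1}{F + Z{\left(-1 \right)}} = \frac{1}{81 - 1} = \frac{1}{80}$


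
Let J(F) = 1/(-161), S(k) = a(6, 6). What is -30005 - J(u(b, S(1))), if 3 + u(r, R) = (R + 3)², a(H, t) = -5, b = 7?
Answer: -4830804/161 ≈ -30005.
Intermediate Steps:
S(k) = -5
u(r, R) = -3 + (3 + R)² (u(r, R) = -3 + (R + 3)² = -3 + (3 + R)²)
J(F) = -1/161
-30005 - J(u(b, S(1))) = -30005 - 1*(-1/161) = -30005 + 1/161 = -4830804/161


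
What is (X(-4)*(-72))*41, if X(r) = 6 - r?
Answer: -29520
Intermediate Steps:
(X(-4)*(-72))*41 = ((6 - 1*(-4))*(-72))*41 = ((6 + 4)*(-72))*41 = (10*(-72))*41 = -720*41 = -29520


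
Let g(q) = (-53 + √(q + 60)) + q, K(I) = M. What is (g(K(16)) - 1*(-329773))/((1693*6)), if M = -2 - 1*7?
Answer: 329711/10158 + √51/10158 ≈ 32.459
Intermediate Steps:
M = -9 (M = -2 - 7 = -9)
K(I) = -9
g(q) = -53 + q + √(60 + q) (g(q) = (-53 + √(60 + q)) + q = -53 + q + √(60 + q))
(g(K(16)) - 1*(-329773))/((1693*6)) = ((-53 - 9 + √(60 - 9)) - 1*(-329773))/((1693*6)) = ((-53 - 9 + √51) + 329773)/10158 = ((-62 + √51) + 329773)*(1/10158) = (329711 + √51)*(1/10158) = 329711/10158 + √51/10158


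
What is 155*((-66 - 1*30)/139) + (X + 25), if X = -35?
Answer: -16270/139 ≈ -117.05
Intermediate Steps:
155*((-66 - 1*30)/139) + (X + 25) = 155*((-66 - 1*30)/139) + (-35 + 25) = 155*((-66 - 30)*(1/139)) - 10 = 155*(-96*1/139) - 10 = 155*(-96/139) - 10 = -14880/139 - 10 = -16270/139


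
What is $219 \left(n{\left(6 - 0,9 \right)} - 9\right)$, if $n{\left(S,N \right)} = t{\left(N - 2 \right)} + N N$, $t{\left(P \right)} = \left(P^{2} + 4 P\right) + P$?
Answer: $34164$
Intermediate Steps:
$t{\left(P \right)} = P^{2} + 5 P$
$n{\left(S,N \right)} = N^{2} + \left(-2 + N\right) \left(3 + N\right)$ ($n{\left(S,N \right)} = \left(N - 2\right) \left(5 + \left(N - 2\right)\right) + N N = \left(-2 + N\right) \left(5 + \left(-2 + N\right)\right) + N^{2} = \left(-2 + N\right) \left(3 + N\right) + N^{2} = N^{2} + \left(-2 + N\right) \left(3 + N\right)$)
$219 \left(n{\left(6 - 0,9 \right)} - 9\right) = 219 \left(\left(-6 + 9 + 2 \cdot 9^{2}\right) - 9\right) = 219 \left(\left(-6 + 9 + 2 \cdot 81\right) - 9\right) = 219 \left(\left(-6 + 9 + 162\right) - 9\right) = 219 \left(165 - 9\right) = 219 \cdot 156 = 34164$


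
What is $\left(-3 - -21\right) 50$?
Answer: $900$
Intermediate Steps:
$\left(-3 - -21\right) 50 = \left(-3 + 21\right) 50 = 18 \cdot 50 = 900$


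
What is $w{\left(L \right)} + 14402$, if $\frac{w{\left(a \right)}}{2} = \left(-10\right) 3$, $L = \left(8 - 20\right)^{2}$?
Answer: $14342$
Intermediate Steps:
$L = 144$ ($L = \left(8 - 20\right)^{2} = \left(-12\right)^{2} = 144$)
$w{\left(a \right)} = -60$ ($w{\left(a \right)} = 2 \left(\left(-10\right) 3\right) = 2 \left(-30\right) = -60$)
$w{\left(L \right)} + 14402 = -60 + 14402 = 14342$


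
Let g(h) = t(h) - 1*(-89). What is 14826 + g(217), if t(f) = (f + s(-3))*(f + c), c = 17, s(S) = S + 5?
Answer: 66161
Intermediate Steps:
s(S) = 5 + S
t(f) = (2 + f)*(17 + f) (t(f) = (f + (5 - 3))*(f + 17) = (f + 2)*(17 + f) = (2 + f)*(17 + f))
g(h) = 123 + h² + 19*h (g(h) = (34 + h² + 19*h) - 1*(-89) = (34 + h² + 19*h) + 89 = 123 + h² + 19*h)
14826 + g(217) = 14826 + (123 + 217² + 19*217) = 14826 + (123 + 47089 + 4123) = 14826 + 51335 = 66161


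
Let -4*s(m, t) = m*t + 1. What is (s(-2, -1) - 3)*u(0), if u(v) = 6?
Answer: -45/2 ≈ -22.500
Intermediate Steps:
s(m, t) = -¼ - m*t/4 (s(m, t) = -(m*t + 1)/4 = -(1 + m*t)/4 = -¼ - m*t/4)
(s(-2, -1) - 3)*u(0) = ((-¼ - ¼*(-2)*(-1)) - 3)*6 = ((-¼ - ½) - 3)*6 = (-¾ - 3)*6 = -15/4*6 = -45/2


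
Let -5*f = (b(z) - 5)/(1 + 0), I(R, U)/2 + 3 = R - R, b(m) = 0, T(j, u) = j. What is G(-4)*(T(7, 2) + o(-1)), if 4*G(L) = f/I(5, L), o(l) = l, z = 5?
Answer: -¼ ≈ -0.25000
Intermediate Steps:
I(R, U) = -6 (I(R, U) = -6 + 2*(R - R) = -6 + 2*0 = -6 + 0 = -6)
f = 1 (f = -(0 - 5)/(5*(1 + 0)) = -(-1)/1 = -(-1) = -⅕*(-5) = 1)
G(L) = -1/24 (G(L) = (1/(-6))/4 = (1*(-⅙))/4 = (¼)*(-⅙) = -1/24)
G(-4)*(T(7, 2) + o(-1)) = -(7 - 1)/24 = -1/24*6 = -¼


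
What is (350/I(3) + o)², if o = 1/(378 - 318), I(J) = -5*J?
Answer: 1957201/3600 ≈ 543.67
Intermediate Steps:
o = 1/60 ≈ 0.016667
(350/I(3) + o)² = (350/((-5*3)) + 1/60)² = (350/(-15) + 1/60)² = (350*(-1/15) + 1/60)² = (-70/3 + 1/60)² = (-1399/60)² = 1957201/3600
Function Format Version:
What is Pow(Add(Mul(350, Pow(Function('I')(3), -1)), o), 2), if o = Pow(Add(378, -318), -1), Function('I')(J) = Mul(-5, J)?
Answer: Rational(1957201, 3600) ≈ 543.67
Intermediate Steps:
o = Rational(1, 60) (o = Pow(60, -1) = Rational(1, 60) ≈ 0.016667)
Pow(Add(Mul(350, Pow(Function('I')(3), -1)), o), 2) = Pow(Add(Mul(350, Pow(Mul(-5, 3), -1)), Rational(1, 60)), 2) = Pow(Add(Mul(350, Pow(-15, -1)), Rational(1, 60)), 2) = Pow(Add(Mul(350, Rational(-1, 15)), Rational(1, 60)), 2) = Pow(Add(Rational(-70, 3), Rational(1, 60)), 2) = Pow(Rational(-1399, 60), 2) = Rational(1957201, 3600)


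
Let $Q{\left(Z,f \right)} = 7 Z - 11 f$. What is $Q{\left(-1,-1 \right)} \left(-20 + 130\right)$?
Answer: $440$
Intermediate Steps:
$Q{\left(Z,f \right)} = - 11 f + 7 Z$
$Q{\left(-1,-1 \right)} \left(-20 + 130\right) = \left(\left(-11\right) \left(-1\right) + 7 \left(-1\right)\right) \left(-20 + 130\right) = \left(11 - 7\right) 110 = 4 \cdot 110 = 440$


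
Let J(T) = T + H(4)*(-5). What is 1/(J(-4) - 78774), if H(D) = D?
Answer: -1/78798 ≈ -1.2691e-5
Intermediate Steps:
J(T) = -20 + T (J(T) = T + 4*(-5) = T - 20 = -20 + T)
1/(J(-4) - 78774) = 1/((-20 - 4) - 78774) = 1/(-24 - 78774) = 1/(-78798) = -1/78798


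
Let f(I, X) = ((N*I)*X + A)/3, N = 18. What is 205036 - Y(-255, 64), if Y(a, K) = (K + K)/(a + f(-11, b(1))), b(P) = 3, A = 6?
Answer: 92471364/451 ≈ 2.0504e+5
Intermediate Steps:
f(I, X) = 2 + 6*I*X (f(I, X) = ((18*I)*X + 6)/3 = (18*I*X + 6)*(⅓) = (6 + 18*I*X)*(⅓) = 2 + 6*I*X)
Y(a, K) = 2*K/(-196 + a) (Y(a, K) = (K + K)/(a + (2 + 6*(-11)*3)) = (2*K)/(a + (2 - 198)) = (2*K)/(a - 196) = (2*K)/(-196 + a) = 2*K/(-196 + a))
205036 - Y(-255, 64) = 205036 - 2*64/(-196 - 255) = 205036 - 2*64/(-451) = 205036 - 2*64*(-1)/451 = 205036 - 1*(-128/451) = 205036 + 128/451 = 92471364/451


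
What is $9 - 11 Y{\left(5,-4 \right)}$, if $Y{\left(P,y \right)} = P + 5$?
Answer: $-101$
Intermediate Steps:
$Y{\left(P,y \right)} = 5 + P$
$9 - 11 Y{\left(5,-4 \right)} = 9 - 11 \left(5 + 5\right) = 9 - 110 = -101$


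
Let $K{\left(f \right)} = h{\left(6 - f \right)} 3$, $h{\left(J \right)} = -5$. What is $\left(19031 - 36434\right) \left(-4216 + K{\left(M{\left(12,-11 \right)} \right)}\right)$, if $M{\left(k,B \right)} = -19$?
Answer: $73632093$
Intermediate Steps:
$K{\left(f \right)} = -15$ ($K{\left(f \right)} = \left(-5\right) 3 = -15$)
$\left(19031 - 36434\right) \left(-4216 + K{\left(M{\left(12,-11 \right)} \right)}\right) = \left(19031 - 36434\right) \left(-4216 - 15\right) = \left(-17403\right) \left(-4231\right) = 73632093$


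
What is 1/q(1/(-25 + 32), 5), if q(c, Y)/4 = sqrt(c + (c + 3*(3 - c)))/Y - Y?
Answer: -875/17252 - 5*sqrt(434)/17252 ≈ -0.056756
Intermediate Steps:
q(c, Y) = -4*Y + 4*sqrt(9 - c)/Y (q(c, Y) = 4*(sqrt(c + (c + 3*(3 - c)))/Y - Y) = 4*(sqrt(c + (c + (9 - 3*c)))/Y - Y) = 4*(sqrt(c + (9 - 2*c))/Y - Y) = 4*(sqrt(9 - c)/Y - Y) = 4*(-Y + sqrt(9 - c)/Y) = -4*Y + 4*sqrt(9 - c)/Y)
1/q(1/(-25 + 32), 5) = 1/(-4*5 + 4*sqrt(9 - 1/(-25 + 32))/5) = 1/(-20 + 4*(1/5)*sqrt(9 - 1/7)) = 1/(-20 + 4*(1/5)*sqrt(62/7)) = 1/(-20 + 4*(1/5)*(sqrt(434)/7)) = 1/(-20 + 4*sqrt(434)/35)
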